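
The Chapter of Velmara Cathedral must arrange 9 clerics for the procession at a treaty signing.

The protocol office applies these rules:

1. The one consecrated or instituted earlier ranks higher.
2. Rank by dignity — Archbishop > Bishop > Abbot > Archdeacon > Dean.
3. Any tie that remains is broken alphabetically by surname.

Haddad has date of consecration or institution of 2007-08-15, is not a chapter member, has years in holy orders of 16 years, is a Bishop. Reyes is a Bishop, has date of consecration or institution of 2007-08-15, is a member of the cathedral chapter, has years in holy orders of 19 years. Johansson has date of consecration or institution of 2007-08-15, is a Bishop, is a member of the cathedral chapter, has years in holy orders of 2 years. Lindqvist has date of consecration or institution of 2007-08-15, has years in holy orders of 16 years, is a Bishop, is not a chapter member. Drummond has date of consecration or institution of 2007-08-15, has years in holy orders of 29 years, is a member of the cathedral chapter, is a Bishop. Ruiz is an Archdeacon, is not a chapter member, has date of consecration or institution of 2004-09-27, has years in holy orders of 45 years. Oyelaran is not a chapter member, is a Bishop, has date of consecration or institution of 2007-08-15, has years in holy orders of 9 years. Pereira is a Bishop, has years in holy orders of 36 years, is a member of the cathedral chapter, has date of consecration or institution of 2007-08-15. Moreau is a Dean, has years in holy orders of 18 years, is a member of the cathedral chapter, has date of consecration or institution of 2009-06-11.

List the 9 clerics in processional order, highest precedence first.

By date of consecration or institution (earlier first): Ruiz (2004-09-27); then Drummond, Haddad, Johansson, Lindqvist, Oyelaran, Pereira and Reyes (each 2007-08-15); then Moreau (2009-06-11).
Drummond, Haddad, Johansson, Lindqvist, Oyelaran, Pereira and Reyes are each Bishop, so the next rule applies.
Among Drummond, Haddad, Johansson, Lindqvist, Oyelaran, Pereira and Reyes, alphabetically by surname: Drummond before Haddad before Johansson before Lindqvist before Oyelaran before Pereira before Reyes.
Full order: Ruiz, Drummond, Haddad, Johansson, Lindqvist, Oyelaran, Pereira, Reyes, Moreau.

Ruiz, Drummond, Haddad, Johansson, Lindqvist, Oyelaran, Pereira, Reyes, Moreau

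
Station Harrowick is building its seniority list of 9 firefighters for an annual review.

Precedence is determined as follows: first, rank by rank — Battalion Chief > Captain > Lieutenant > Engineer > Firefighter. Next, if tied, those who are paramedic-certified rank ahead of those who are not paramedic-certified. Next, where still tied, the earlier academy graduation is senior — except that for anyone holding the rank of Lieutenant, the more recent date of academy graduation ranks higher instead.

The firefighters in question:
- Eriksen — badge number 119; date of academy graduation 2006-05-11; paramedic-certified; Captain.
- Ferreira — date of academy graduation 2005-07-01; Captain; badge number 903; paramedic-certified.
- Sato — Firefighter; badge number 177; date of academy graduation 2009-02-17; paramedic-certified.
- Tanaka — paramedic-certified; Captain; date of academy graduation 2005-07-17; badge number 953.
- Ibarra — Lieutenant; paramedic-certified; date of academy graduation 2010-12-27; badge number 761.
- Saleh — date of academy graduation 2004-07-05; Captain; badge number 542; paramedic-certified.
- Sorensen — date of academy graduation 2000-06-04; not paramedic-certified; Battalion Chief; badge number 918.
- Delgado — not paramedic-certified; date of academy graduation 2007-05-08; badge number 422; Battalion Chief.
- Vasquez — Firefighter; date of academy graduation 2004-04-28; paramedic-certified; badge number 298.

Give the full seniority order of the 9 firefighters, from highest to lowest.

By rank: Sorensen and Delgado (Battalion Chief); then Saleh, Ferreira, Tanaka and Eriksen (Captain); then Ibarra (Lieutenant); then Vasquez and Sato (Firefighter).
Sorensen and Delgado are each not paramedic-certified, so the next rule applies.
Among Sorensen and Delgado, by date of academy graduation (earlier first): Sorensen (2000-06-04) before Delgado (2007-05-08).
Saleh, Ferreira, Tanaka and Eriksen are each paramedic-certified, so the next rule applies.
Among Saleh, Ferreira, Tanaka and Eriksen, by date of academy graduation (earlier first): Saleh (2004-07-05) before Ferreira (2005-07-01) before Tanaka (2005-07-17) before Eriksen (2006-05-11).
Vasquez and Sato are each paramedic-certified, so the next rule applies.
Among Vasquez and Sato, by date of academy graduation (earlier first): Vasquez (2004-04-28) before Sato (2009-02-17).
Full order: Sorensen, Delgado, Saleh, Ferreira, Tanaka, Eriksen, Ibarra, Vasquez, Sato.

Sorensen, Delgado, Saleh, Ferreira, Tanaka, Eriksen, Ibarra, Vasquez, Sato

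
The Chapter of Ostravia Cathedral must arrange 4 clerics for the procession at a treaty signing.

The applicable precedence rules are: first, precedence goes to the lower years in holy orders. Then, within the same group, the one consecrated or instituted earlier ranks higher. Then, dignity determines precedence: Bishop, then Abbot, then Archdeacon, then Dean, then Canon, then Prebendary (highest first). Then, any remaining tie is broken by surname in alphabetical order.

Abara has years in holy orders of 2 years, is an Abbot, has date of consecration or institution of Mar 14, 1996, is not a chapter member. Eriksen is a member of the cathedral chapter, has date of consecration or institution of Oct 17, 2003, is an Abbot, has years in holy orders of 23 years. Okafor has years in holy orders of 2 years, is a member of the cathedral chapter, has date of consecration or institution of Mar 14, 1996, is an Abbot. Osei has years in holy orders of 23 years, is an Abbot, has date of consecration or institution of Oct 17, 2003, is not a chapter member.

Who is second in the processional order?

By years in holy orders (lower first): Abara and Okafor (both 2 years); then Eriksen and Osei (both 23 years).
Abara and Okafor both have date of consecration or institution Mar 14, 1996, so the next rule applies.
Abara and Okafor are each Abbot, so the next rule applies.
Among Abara and Okafor, alphabetically by surname: Abara before Okafor.
Eriksen and Osei both have date of consecration or institution Oct 17, 2003, so the next rule applies.
Eriksen and Osei are each Abbot, so the next rule applies.
Among Eriksen and Osei, alphabetically by surname: Eriksen before Osei.
Order: Abara, Okafor, Eriksen, Osei.

Okafor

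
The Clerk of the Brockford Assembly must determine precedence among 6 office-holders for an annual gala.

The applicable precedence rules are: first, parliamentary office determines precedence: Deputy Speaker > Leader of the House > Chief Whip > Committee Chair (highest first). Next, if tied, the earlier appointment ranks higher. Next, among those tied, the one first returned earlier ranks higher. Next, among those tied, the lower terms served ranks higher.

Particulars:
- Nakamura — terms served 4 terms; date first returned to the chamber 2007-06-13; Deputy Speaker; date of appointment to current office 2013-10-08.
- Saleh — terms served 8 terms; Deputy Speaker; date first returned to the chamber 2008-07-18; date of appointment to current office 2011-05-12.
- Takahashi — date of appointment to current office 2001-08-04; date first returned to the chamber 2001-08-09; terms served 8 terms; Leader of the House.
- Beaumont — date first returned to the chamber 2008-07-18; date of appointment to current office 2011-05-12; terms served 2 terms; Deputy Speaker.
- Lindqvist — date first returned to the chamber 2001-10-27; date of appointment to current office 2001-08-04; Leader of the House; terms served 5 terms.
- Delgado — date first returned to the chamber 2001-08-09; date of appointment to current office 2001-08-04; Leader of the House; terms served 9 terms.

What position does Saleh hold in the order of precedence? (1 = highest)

2

By parliamentary office: Beaumont, Saleh and Nakamura (Deputy Speaker); then Takahashi, Delgado and Lindqvist (Leader of the House).
Among Beaumont, Saleh and Nakamura, by date of appointment to current office (earlier first): Beaumont and Saleh (2011-05-12) before Nakamura (2013-10-08).
Beaumont and Saleh both have date first returned to the chamber 2008-07-18, so the next rule applies.
Among Beaumont and Saleh, by terms served (lower first): Beaumont (2 terms) before Saleh (8 terms).
Takahashi, Delgado and Lindqvist all have date of appointment to current office 2001-08-04, so the next rule applies.
Among Takahashi, Delgado and Lindqvist, by date first returned to the chamber (earlier first): Takahashi and Delgado (2001-08-09) before Lindqvist (2001-10-27).
Among Takahashi and Delgado, by terms served (lower first): Takahashi (8 terms) before Delgado (9 terms).
Order: Beaumont, Saleh, Nakamura, Takahashi, Delgado, Lindqvist. So position 2.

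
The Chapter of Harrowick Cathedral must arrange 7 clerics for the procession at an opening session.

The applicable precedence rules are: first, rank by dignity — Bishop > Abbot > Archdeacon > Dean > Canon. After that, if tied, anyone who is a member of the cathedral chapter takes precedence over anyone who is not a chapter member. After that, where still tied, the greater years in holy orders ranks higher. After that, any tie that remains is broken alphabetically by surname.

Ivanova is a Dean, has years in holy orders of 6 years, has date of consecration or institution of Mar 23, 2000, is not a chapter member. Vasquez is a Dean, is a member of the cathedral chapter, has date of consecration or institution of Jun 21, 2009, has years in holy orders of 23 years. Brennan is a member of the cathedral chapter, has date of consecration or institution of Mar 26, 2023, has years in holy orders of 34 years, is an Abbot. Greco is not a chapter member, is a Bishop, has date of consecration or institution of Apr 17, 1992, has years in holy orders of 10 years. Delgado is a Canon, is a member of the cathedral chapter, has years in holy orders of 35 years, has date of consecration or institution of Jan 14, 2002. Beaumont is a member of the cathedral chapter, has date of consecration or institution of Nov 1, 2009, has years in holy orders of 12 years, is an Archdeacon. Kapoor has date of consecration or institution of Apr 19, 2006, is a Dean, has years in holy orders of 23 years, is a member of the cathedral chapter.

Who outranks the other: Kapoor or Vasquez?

By dignity: Greco (Bishop); then Brennan (Abbot); then Beaumont (Archdeacon); then Kapoor, Vasquez and Ivanova (Dean); then Delgado (Canon).
Among Kapoor, Vasquez and Ivanova, a member of the cathedral chapter before not a chapter member: Kapoor and Vasquez (a member of the cathedral chapter) before Ivanova (not a chapter member).
Kapoor and Vasquez both have years in holy orders 23 years, so the next rule applies.
Among Kapoor and Vasquez, alphabetically by surname: Kapoor before Vasquez.
So Kapoor takes precedence.

Kapoor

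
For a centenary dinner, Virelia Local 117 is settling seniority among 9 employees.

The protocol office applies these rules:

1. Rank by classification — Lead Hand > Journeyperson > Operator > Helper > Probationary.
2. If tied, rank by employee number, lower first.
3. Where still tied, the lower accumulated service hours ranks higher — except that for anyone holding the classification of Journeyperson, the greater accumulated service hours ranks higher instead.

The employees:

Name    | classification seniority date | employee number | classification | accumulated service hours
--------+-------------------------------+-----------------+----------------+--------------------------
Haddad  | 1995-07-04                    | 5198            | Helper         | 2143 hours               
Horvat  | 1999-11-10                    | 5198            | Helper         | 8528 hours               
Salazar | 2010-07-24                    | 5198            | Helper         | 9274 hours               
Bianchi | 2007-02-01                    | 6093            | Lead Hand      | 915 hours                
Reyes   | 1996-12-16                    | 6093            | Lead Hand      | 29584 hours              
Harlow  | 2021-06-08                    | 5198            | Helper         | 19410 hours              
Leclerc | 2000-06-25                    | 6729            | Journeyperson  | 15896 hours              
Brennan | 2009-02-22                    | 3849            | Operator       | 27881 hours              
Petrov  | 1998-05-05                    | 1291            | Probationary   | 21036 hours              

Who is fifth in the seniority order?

Haddad

By classification: Bianchi and Reyes (Lead Hand); then Leclerc (Journeyperson); then Brennan (Operator); then Haddad, Horvat, Salazar and Harlow (Helper); then Petrov (Probationary).
Bianchi and Reyes both have employee number 6093, so the next rule applies.
Among Bianchi and Reyes, by accumulated service hours (lower first): Bianchi (915 hours) before Reyes (29584 hours).
Haddad, Horvat, Salazar and Harlow all have employee number 5198, so the next rule applies.
Among Haddad, Horvat, Salazar and Harlow, by accumulated service hours (lower first): Haddad (2143 hours) before Horvat (8528 hours) before Salazar (9274 hours) before Harlow (19410 hours).
Order: Bianchi, Reyes, Leclerc, Brennan, Haddad, Horvat, Salazar, Harlow, Petrov.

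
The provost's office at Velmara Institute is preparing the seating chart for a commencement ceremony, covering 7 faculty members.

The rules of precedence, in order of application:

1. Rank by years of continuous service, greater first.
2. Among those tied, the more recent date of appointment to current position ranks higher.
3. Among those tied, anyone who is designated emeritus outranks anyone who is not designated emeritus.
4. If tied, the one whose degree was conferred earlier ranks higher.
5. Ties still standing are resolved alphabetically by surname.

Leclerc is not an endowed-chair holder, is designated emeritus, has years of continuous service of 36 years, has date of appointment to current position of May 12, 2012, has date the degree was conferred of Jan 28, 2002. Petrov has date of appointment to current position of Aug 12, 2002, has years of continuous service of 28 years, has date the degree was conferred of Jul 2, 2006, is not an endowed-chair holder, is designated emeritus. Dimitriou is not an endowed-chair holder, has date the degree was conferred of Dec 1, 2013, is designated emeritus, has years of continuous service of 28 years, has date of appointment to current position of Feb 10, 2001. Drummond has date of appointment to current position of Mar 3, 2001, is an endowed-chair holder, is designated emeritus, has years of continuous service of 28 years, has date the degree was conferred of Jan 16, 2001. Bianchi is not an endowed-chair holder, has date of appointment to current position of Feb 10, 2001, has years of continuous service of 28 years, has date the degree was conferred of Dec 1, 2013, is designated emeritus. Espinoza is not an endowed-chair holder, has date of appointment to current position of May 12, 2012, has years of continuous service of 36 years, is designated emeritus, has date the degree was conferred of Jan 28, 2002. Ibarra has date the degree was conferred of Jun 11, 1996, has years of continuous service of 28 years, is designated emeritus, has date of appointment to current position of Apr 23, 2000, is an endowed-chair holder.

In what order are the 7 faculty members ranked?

By years of continuous service (higher first): Espinoza and Leclerc (both 36 years); then Petrov, Drummond, Bianchi, Dimitriou and Ibarra (each 28 years).
Espinoza and Leclerc both have date of appointment to current position May 12, 2012, so the next rule applies.
Espinoza and Leclerc are each designated emeritus, so the next rule applies.
Espinoza and Leclerc both have date the degree was conferred Jan 28, 2002, so the next rule applies.
Among Espinoza and Leclerc, alphabetically by surname: Espinoza before Leclerc.
Among Petrov, Drummond, Bianchi, Dimitriou and Ibarra, by date of appointment to current position (later first): Petrov (Aug 12, 2002) before Drummond (Mar 3, 2001) before Bianchi and Dimitriou (Feb 10, 2001) before Ibarra (Apr 23, 2000).
Bianchi and Dimitriou are each designated emeritus, so the next rule applies.
Bianchi and Dimitriou both have date the degree was conferred Dec 1, 2013, so the next rule applies.
Among Bianchi and Dimitriou, alphabetically by surname: Bianchi before Dimitriou.
Full order: Espinoza, Leclerc, Petrov, Drummond, Bianchi, Dimitriou, Ibarra.

Espinoza, Leclerc, Petrov, Drummond, Bianchi, Dimitriou, Ibarra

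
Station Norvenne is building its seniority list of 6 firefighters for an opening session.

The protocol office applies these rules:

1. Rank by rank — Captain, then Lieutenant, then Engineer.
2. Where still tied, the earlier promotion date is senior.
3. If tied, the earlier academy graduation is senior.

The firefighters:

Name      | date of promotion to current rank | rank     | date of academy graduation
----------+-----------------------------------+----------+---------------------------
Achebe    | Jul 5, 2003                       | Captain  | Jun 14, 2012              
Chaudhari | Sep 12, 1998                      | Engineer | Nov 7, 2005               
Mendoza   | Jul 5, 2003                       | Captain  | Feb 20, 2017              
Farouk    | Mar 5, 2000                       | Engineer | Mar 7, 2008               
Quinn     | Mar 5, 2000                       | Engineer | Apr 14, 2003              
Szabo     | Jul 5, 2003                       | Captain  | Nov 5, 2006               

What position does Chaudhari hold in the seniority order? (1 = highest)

4

By rank: Szabo, Achebe and Mendoza (Captain); then Chaudhari, Quinn and Farouk (Engineer).
Szabo, Achebe and Mendoza all have date of promotion to current rank Jul 5, 2003, so the next rule applies.
Among Szabo, Achebe and Mendoza, by date of academy graduation (earlier first): Szabo (Nov 5, 2006) before Achebe (Jun 14, 2012) before Mendoza (Feb 20, 2017).
Among Chaudhari, Quinn and Farouk, by date of promotion to current rank (earlier first): Chaudhari (Sep 12, 1998) before Quinn and Farouk (Mar 5, 2000).
Among Quinn and Farouk, by date of academy graduation (earlier first): Quinn (Apr 14, 2003) before Farouk (Mar 7, 2008).
Order: Szabo, Achebe, Mendoza, Chaudhari, Quinn, Farouk. So position 4.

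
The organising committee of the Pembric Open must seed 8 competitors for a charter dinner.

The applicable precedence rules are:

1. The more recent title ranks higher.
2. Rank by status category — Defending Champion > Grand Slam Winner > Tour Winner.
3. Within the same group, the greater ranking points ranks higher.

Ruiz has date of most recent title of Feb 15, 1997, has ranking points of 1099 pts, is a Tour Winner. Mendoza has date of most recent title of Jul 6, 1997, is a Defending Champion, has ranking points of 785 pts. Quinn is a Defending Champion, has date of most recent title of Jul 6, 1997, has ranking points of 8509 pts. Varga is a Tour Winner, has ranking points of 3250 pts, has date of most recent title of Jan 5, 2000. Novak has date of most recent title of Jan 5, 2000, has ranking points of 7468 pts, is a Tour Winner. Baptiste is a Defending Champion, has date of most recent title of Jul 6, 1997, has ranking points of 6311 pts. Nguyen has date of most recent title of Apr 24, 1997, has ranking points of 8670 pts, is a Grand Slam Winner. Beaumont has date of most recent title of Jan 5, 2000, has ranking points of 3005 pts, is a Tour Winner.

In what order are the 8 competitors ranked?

Novak, Varga, Beaumont, Quinn, Baptiste, Mendoza, Nguyen, Ruiz

By date of most recent title (later first): Novak, Varga and Beaumont (each Jan 5, 2000); then Quinn, Baptiste and Mendoza (each Jul 6, 1997); then Nguyen (Apr 24, 1997); then Ruiz (Feb 15, 1997).
Novak, Varga and Beaumont are each Tour Winner, so the next rule applies.
Among Novak, Varga and Beaumont, by ranking points (higher first): Novak (7468 pts) before Varga (3250 pts) before Beaumont (3005 pts).
Quinn, Baptiste and Mendoza are each Defending Champion, so the next rule applies.
Among Quinn, Baptiste and Mendoza, by ranking points (higher first): Quinn (8509 pts) before Baptiste (6311 pts) before Mendoza (785 pts).
Full order: Novak, Varga, Beaumont, Quinn, Baptiste, Mendoza, Nguyen, Ruiz.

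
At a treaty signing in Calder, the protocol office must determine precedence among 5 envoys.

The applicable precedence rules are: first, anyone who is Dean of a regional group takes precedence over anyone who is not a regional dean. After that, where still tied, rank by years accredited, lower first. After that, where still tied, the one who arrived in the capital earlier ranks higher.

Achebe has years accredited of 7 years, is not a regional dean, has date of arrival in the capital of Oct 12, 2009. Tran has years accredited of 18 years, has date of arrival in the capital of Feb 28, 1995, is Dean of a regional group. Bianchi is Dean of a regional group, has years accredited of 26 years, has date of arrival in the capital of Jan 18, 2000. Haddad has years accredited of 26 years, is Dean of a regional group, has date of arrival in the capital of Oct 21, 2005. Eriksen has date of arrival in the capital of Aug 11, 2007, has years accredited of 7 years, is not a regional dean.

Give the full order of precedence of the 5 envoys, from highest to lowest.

Tran, Bianchi, Haddad, Eriksen, Achebe

By the first rule: Tran, Bianchi and Haddad (each Dean of a regional group); then Eriksen and Achebe (both not a regional dean).
Among Tran, Bianchi and Haddad, by years accredited (lower first): Tran (18 years) before Bianchi and Haddad (26 years).
Among Bianchi and Haddad, by date of arrival in the capital (earlier first): Bianchi (Jan 18, 2000) before Haddad (Oct 21, 2005).
Eriksen and Achebe both have years accredited 7 years, so the next rule applies.
Among Eriksen and Achebe, by date of arrival in the capital (earlier first): Eriksen (Aug 11, 2007) before Achebe (Oct 12, 2009).
Full order: Tran, Bianchi, Haddad, Eriksen, Achebe.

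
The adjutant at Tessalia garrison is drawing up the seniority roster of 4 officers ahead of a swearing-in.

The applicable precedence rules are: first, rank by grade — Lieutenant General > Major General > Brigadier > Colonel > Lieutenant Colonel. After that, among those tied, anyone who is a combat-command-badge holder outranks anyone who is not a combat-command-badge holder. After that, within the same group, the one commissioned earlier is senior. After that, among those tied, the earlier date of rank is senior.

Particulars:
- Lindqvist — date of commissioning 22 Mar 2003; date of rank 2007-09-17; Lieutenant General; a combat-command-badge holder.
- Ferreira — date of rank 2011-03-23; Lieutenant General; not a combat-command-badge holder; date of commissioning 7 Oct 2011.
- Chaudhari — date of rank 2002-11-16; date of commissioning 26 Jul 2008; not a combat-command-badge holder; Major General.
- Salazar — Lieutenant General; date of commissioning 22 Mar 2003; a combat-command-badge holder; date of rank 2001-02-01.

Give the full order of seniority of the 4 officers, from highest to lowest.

Salazar, Lindqvist, Ferreira, Chaudhari

By grade: Salazar, Lindqvist and Ferreira (Lieutenant General); then Chaudhari (Major General).
Among Salazar, Lindqvist and Ferreira, a combat-command-badge holder before not a combat-command-badge holder: Salazar and Lindqvist (a combat-command-badge holder) before Ferreira (not a combat-command-badge holder).
Salazar and Lindqvist both have date of commissioning 22 Mar 2003, so the next rule applies.
Among Salazar and Lindqvist, by date of rank (earlier first): Salazar (2001-02-01) before Lindqvist (2007-09-17).
Full order: Salazar, Lindqvist, Ferreira, Chaudhari.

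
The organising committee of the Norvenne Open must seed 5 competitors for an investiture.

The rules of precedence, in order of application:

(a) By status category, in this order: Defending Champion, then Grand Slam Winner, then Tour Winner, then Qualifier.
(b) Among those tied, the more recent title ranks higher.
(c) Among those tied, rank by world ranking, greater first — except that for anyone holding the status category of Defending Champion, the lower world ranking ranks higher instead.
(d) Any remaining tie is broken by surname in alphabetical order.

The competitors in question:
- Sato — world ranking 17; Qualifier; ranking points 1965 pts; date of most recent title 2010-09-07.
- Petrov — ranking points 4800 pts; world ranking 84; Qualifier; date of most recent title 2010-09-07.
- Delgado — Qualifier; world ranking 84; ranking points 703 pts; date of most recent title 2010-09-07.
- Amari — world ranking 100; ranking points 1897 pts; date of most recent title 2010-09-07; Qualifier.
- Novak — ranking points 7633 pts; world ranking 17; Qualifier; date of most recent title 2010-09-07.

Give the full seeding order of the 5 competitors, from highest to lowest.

Amari, Delgado, Petrov, Novak, Sato

By status category: Amari, Delgado, Petrov, Novak and Sato (Qualifier).
Amari, Delgado, Petrov, Novak and Sato all have date of most recent title 2010-09-07, so the next rule applies.
Among Amari, Delgado, Petrov, Novak and Sato, by world ranking (higher first): Amari (100) before Delgado and Petrov (84) before Novak and Sato (17).
Among Delgado and Petrov, alphabetically by surname: Delgado before Petrov.
Among Novak and Sato, alphabetically by surname: Novak before Sato.
Full order: Amari, Delgado, Petrov, Novak, Sato.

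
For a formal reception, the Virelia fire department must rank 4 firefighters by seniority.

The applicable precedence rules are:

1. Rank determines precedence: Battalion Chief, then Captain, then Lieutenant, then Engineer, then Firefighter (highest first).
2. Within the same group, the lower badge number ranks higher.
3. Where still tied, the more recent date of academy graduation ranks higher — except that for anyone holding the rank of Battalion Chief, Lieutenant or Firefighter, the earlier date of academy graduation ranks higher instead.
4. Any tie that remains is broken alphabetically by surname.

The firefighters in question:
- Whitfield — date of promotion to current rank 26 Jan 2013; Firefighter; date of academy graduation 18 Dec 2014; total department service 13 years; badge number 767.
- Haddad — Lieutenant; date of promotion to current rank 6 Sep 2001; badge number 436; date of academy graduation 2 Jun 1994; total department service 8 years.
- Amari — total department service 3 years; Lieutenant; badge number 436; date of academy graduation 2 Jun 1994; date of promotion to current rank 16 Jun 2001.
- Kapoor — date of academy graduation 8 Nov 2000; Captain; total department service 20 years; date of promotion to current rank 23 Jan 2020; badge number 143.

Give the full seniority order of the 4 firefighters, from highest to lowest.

Kapoor, Amari, Haddad, Whitfield

By rank: Kapoor (Captain); then Amari and Haddad (Lieutenant); then Whitfield (Firefighter).
Amari and Haddad both have badge number 436, so the next rule applies.
Amari and Haddad both have date of academy graduation 2 Jun 1994, so the next rule applies.
Among Amari and Haddad, alphabetically by surname: Amari before Haddad.
Full order: Kapoor, Amari, Haddad, Whitfield.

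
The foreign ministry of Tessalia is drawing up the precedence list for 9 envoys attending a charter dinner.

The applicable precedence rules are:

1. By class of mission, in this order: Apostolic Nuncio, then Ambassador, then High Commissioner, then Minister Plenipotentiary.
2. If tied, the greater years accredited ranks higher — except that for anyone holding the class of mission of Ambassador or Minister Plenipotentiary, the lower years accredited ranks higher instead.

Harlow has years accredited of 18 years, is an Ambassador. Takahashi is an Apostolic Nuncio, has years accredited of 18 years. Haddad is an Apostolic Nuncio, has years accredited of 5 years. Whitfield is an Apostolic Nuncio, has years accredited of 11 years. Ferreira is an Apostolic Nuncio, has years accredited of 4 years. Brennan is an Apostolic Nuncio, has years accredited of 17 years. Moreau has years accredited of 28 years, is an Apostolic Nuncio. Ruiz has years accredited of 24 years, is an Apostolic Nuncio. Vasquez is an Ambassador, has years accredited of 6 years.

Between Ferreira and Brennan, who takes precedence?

Brennan

By class of mission: Moreau, Ruiz, Takahashi, Brennan, Whitfield, Haddad and Ferreira (Apostolic Nuncio); then Vasquez and Harlow (Ambassador).
Among Moreau, Ruiz, Takahashi, Brennan, Whitfield, Haddad and Ferreira, by years accredited (higher first): Moreau (28 years) before Ruiz (24 years) before Takahashi (18 years) before Brennan (17 years) before Whitfield (11 years) before Haddad (5 years) before Ferreira (4 years).
Among Vasquez and Harlow, by years accredited (lower first) (reversed rule for this group): Vasquez (6 years) before Harlow (18 years).
So Brennan takes precedence.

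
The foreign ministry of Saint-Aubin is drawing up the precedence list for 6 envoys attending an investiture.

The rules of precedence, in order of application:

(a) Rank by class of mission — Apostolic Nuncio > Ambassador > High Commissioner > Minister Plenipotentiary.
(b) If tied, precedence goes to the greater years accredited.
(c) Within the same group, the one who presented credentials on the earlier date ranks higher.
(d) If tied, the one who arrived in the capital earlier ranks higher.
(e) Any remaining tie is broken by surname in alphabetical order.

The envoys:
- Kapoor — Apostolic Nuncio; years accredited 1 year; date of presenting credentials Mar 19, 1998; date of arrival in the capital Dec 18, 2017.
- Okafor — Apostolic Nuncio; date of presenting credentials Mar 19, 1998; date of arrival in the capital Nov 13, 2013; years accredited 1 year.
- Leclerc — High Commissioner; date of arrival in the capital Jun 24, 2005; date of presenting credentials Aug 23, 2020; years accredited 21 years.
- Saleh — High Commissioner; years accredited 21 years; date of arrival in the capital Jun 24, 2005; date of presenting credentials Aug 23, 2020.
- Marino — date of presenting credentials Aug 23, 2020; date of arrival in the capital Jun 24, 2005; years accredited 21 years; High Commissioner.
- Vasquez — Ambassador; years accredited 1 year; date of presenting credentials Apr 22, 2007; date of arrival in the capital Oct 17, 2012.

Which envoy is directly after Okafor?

By class of mission: Okafor and Kapoor (Apostolic Nuncio); then Vasquez (Ambassador); then Leclerc, Marino and Saleh (High Commissioner).
Okafor and Kapoor both have years accredited 1 year, so the next rule applies.
Okafor and Kapoor both have date of presenting credentials Mar 19, 1998, so the next rule applies.
Among Okafor and Kapoor, by date of arrival in the capital (earlier first): Okafor (Nov 13, 2013) before Kapoor (Dec 18, 2017).
Leclerc, Marino and Saleh all have years accredited 21 years, so the next rule applies.
Leclerc, Marino and Saleh all have date of presenting credentials Aug 23, 2020, so the next rule applies.
Leclerc, Marino and Saleh all have date of arrival in the capital Jun 24, 2005, so the next rule applies.
Among Leclerc, Marino and Saleh, alphabetically by surname: Leclerc before Marino before Saleh.
Order: Okafor, Kapoor, Vasquez, Leclerc, Marino, Saleh.

Kapoor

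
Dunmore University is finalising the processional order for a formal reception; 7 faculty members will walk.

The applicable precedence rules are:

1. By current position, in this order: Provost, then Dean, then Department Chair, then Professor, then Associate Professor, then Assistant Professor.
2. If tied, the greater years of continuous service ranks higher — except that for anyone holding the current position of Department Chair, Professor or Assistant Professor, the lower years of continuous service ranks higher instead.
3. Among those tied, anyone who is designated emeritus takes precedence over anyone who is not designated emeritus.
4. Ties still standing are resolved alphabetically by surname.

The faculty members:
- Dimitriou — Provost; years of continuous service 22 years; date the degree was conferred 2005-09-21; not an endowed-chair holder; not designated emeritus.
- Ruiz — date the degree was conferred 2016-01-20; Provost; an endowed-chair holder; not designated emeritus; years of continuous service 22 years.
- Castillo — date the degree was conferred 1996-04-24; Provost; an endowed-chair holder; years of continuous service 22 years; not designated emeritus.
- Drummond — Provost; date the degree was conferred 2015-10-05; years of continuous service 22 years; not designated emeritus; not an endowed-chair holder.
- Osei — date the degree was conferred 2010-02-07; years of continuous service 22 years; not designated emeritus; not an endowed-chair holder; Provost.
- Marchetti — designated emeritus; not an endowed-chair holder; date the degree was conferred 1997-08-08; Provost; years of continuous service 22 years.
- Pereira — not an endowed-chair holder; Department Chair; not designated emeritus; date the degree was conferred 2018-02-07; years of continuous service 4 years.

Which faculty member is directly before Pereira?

Ruiz

By current position: Marchetti, Castillo, Dimitriou, Drummond, Osei and Ruiz (Provost); then Pereira (Department Chair).
Marchetti, Castillo, Dimitriou, Drummond, Osei and Ruiz all have years of continuous service 22 years, so the next rule applies.
Among Marchetti, Castillo, Dimitriou, Drummond, Osei and Ruiz, designated emeritus before not designated emeritus: Marchetti (designated emeritus) before Castillo, Dimitriou, Drummond, Osei and Ruiz (not designated emeritus).
Among Castillo, Dimitriou, Drummond, Osei and Ruiz, alphabetically by surname: Castillo before Dimitriou before Drummond before Osei before Ruiz.
Order: Marchetti, Castillo, Dimitriou, Drummond, Osei, Ruiz, Pereira.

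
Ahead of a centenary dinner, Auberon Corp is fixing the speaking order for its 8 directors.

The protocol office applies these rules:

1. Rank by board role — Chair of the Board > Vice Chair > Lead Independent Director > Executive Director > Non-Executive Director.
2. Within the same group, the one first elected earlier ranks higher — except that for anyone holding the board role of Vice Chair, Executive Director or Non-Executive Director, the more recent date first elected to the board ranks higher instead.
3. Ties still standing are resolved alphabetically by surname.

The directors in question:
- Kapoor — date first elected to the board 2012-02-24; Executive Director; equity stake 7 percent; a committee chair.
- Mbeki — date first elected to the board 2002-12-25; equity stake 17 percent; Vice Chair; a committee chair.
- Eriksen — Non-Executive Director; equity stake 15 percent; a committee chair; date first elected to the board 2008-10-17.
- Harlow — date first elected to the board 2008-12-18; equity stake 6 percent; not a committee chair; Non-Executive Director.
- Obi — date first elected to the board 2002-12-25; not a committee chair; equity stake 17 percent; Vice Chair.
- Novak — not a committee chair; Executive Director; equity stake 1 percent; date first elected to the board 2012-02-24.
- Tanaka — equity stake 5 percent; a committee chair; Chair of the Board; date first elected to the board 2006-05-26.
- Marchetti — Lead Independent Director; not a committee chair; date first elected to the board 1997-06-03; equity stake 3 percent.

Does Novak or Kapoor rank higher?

Kapoor

By board role: Tanaka (Chair of the Board); then Mbeki and Obi (Vice Chair); then Marchetti (Lead Independent Director); then Kapoor and Novak (Executive Director); then Harlow and Eriksen (Non-Executive Director).
Mbeki and Obi both have date first elected to the board 2002-12-25, so the next rule applies.
Among Mbeki and Obi, alphabetically by surname: Mbeki before Obi.
Kapoor and Novak both have date first elected to the board 2012-02-24, so the next rule applies.
Among Kapoor and Novak, alphabetically by surname: Kapoor before Novak.
Among Harlow and Eriksen, by date first elected to the board (later first) (reversed rule for this group): Harlow (2008-12-18) before Eriksen (2008-10-17).
So Kapoor takes precedence.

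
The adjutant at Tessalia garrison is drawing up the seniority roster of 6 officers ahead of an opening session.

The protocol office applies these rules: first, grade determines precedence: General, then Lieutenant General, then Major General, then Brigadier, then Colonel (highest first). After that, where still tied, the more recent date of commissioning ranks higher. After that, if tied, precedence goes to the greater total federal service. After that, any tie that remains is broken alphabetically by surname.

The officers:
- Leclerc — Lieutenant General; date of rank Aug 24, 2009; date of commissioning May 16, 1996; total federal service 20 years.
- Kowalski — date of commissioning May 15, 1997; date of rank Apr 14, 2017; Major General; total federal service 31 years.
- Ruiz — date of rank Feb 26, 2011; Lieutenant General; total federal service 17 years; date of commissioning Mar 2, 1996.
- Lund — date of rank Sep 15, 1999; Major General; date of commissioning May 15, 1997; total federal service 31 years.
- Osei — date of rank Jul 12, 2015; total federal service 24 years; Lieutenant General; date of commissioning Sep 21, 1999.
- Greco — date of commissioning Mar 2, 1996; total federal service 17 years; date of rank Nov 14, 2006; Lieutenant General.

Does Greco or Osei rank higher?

By grade: Osei, Leclerc, Greco and Ruiz (Lieutenant General); then Kowalski and Lund (Major General).
Among Osei, Leclerc, Greco and Ruiz, by date of commissioning (later first): Osei (Sep 21, 1999) before Leclerc (May 16, 1996) before Greco and Ruiz (Mar 2, 1996).
Greco and Ruiz both have total federal service 17 years, so the next rule applies.
Among Greco and Ruiz, alphabetically by surname: Greco before Ruiz.
Kowalski and Lund both have date of commissioning May 15, 1997, so the next rule applies.
Kowalski and Lund both have total federal service 31 years, so the next rule applies.
Among Kowalski and Lund, alphabetically by surname: Kowalski before Lund.
So Osei takes precedence.

Osei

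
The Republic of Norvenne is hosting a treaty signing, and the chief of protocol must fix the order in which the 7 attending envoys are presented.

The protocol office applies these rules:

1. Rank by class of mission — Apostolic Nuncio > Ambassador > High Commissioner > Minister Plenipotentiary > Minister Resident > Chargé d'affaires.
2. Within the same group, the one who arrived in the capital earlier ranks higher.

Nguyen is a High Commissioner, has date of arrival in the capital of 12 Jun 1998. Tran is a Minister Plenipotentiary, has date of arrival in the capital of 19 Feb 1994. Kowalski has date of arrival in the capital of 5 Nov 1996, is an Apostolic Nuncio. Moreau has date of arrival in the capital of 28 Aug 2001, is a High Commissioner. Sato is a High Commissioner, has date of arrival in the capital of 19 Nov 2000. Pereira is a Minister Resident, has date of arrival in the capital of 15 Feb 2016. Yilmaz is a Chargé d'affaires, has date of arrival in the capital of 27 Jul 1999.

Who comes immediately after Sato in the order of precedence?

Moreau

By class of mission: Kowalski (Apostolic Nuncio); then Nguyen, Sato and Moreau (High Commissioner); then Tran (Minister Plenipotentiary); then Pereira (Minister Resident); then Yilmaz (Chargé d'affaires).
Among Nguyen, Sato and Moreau, by date of arrival in the capital (earlier first): Nguyen (12 Jun 1998) before Sato (19 Nov 2000) before Moreau (28 Aug 2001).
Order: Kowalski, Nguyen, Sato, Moreau, Tran, Pereira, Yilmaz.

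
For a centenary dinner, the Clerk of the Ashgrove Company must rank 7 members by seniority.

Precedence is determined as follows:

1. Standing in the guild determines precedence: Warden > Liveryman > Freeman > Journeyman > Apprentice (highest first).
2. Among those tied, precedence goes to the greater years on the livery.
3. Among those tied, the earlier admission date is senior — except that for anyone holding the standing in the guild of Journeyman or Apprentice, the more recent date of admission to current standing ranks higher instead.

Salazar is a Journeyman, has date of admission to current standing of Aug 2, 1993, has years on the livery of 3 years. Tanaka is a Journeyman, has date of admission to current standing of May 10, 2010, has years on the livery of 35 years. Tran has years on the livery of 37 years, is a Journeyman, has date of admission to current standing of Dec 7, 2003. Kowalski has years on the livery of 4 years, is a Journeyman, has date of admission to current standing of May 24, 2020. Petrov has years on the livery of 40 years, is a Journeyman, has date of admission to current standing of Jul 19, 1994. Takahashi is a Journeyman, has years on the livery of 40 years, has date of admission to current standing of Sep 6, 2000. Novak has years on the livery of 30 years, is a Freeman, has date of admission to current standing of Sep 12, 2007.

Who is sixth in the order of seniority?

Kowalski

By standing in the guild: Novak (Freeman); then Takahashi, Petrov, Tran, Tanaka, Kowalski and Salazar (Journeyman).
Among Takahashi, Petrov, Tran, Tanaka, Kowalski and Salazar, by years on the livery (higher first): Takahashi and Petrov (40 years) before Tran (37 years) before Tanaka (35 years) before Kowalski (4 years) before Salazar (3 years).
Among Takahashi and Petrov, by date of admission to current standing (later first) (reversed rule for this group): Takahashi (Sep 6, 2000) before Petrov (Jul 19, 1994).
Order: Novak, Takahashi, Petrov, Tran, Tanaka, Kowalski, Salazar.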